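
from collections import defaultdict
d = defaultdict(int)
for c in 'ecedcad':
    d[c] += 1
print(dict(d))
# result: {'e': 2, 'c': 2, 'd': 2, 'a': 1}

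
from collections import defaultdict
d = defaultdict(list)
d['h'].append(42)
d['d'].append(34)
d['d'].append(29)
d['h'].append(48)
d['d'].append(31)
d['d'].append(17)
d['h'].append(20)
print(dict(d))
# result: {'h': [42, 48, 20], 'd': [34, 29, 31, 17]}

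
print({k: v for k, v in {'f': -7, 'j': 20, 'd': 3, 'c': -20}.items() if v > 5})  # {'j': 20}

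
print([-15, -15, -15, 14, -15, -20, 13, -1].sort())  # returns None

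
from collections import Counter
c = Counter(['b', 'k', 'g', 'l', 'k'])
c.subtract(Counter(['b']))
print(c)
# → Counter({'k': 2, 'g': 1, 'l': 1, 'b': 0})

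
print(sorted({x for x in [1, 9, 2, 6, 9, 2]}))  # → [1, 2, 6, 9]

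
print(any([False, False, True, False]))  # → True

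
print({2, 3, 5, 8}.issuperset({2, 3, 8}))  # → True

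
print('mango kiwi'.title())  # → Mango Kiwi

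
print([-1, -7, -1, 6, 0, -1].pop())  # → -1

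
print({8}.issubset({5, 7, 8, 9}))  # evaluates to True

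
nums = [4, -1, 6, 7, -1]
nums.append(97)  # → [4, -1, 6, 7, -1, 97]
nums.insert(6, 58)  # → [4, -1, 6, 7, -1, 97, 58]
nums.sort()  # [-1, -1, 4, 6, 7, 58, 97]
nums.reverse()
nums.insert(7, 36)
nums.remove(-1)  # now [97, 58, 7, 6, 4, -1, 36]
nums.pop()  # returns 36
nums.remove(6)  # [97, 58, 7, 4, -1]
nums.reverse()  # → [-1, 4, 7, 58, 97]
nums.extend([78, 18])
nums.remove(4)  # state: [-1, 7, 58, 97, 78, 18]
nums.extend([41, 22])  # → [-1, 7, 58, 97, 78, 18, 41, 22]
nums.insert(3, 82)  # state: [-1, 7, 58, 82, 97, 78, 18, 41, 22]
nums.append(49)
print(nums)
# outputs [-1, 7, 58, 82, 97, 78, 18, 41, 22, 49]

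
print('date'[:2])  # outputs da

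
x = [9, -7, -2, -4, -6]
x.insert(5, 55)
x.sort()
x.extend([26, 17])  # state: [-7, -6, -4, -2, 9, 55, 26, 17]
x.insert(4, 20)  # [-7, -6, -4, -2, 20, 9, 55, 26, 17]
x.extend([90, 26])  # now [-7, -6, -4, -2, 20, 9, 55, 26, 17, 90, 26]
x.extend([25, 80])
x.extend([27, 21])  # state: [-7, -6, -4, -2, 20, 9, 55, 26, 17, 90, 26, 25, 80, 27, 21]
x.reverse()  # [21, 27, 80, 25, 26, 90, 17, 26, 55, 9, 20, -2, -4, -6, -7]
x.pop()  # -7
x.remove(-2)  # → [21, 27, 80, 25, 26, 90, 17, 26, 55, 9, 20, -4, -6]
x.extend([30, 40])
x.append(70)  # [21, 27, 80, 25, 26, 90, 17, 26, 55, 9, 20, -4, -6, 30, 40, 70]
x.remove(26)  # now [21, 27, 80, 25, 90, 17, 26, 55, 9, 20, -4, -6, 30, 40, 70]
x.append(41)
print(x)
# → [21, 27, 80, 25, 90, 17, 26, 55, 9, 20, -4, -6, 30, 40, 70, 41]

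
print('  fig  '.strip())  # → fig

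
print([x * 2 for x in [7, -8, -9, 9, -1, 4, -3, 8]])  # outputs [14, -16, -18, 18, -2, 8, -6, 16]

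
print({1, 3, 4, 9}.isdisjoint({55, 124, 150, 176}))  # True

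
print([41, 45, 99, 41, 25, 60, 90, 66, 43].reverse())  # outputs None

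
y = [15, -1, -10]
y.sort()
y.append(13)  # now [-10, -1, 15, 13]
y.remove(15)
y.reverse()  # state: [13, -1, -10]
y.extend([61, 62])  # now [13, -1, -10, 61, 62]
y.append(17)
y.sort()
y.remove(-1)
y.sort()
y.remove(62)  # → [-10, 13, 17, 61]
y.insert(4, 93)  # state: [-10, 13, 17, 61, 93]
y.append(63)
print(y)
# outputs [-10, 13, 17, 61, 93, 63]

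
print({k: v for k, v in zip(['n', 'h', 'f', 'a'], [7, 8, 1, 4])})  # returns {'n': 7, 'h': 8, 'f': 1, 'a': 4}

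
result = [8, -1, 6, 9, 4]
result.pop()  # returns 4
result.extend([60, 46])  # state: [8, -1, 6, 9, 60, 46]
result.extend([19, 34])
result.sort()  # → [-1, 6, 8, 9, 19, 34, 46, 60]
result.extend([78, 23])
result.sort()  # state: [-1, 6, 8, 9, 19, 23, 34, 46, 60, 78]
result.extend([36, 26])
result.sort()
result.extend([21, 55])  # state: [-1, 6, 8, 9, 19, 23, 26, 34, 36, 46, 60, 78, 21, 55]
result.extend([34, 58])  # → [-1, 6, 8, 9, 19, 23, 26, 34, 36, 46, 60, 78, 21, 55, 34, 58]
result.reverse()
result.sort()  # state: [-1, 6, 8, 9, 19, 21, 23, 26, 34, 34, 36, 46, 55, 58, 60, 78]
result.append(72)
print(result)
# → [-1, 6, 8, 9, 19, 21, 23, 26, 34, 34, 36, 46, 55, 58, 60, 78, 72]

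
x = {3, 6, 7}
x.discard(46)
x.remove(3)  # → {6, 7}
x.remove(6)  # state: {7}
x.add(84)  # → {7, 84}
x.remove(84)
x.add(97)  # {7, 97}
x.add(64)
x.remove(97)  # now {7, 64}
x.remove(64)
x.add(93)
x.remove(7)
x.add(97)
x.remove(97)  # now {93}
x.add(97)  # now {93, 97}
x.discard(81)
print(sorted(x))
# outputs [93, 97]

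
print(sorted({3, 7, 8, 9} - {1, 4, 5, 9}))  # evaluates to [3, 7, 8]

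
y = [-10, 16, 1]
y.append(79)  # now [-10, 16, 1, 79]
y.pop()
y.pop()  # 1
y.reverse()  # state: [16, -10]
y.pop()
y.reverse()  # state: [16]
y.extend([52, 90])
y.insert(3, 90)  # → [16, 52, 90, 90]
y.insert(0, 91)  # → [91, 16, 52, 90, 90]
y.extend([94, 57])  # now [91, 16, 52, 90, 90, 94, 57]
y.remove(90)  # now [91, 16, 52, 90, 94, 57]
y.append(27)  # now [91, 16, 52, 90, 94, 57, 27]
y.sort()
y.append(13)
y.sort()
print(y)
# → [13, 16, 27, 52, 57, 90, 91, 94]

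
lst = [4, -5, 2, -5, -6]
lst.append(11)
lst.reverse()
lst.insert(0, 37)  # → [37, 11, -6, -5, 2, -5, 4]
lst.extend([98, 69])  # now [37, 11, -6, -5, 2, -5, 4, 98, 69]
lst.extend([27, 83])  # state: [37, 11, -6, -5, 2, -5, 4, 98, 69, 27, 83]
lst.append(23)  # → [37, 11, -6, -5, 2, -5, 4, 98, 69, 27, 83, 23]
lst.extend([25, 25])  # [37, 11, -6, -5, 2, -5, 4, 98, 69, 27, 83, 23, 25, 25]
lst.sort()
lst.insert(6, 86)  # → [-6, -5, -5, 2, 4, 11, 86, 23, 25, 25, 27, 37, 69, 83, 98]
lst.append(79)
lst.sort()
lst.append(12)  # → [-6, -5, -5, 2, 4, 11, 23, 25, 25, 27, 37, 69, 79, 83, 86, 98, 12]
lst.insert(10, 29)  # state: [-6, -5, -5, 2, 4, 11, 23, 25, 25, 27, 29, 37, 69, 79, 83, 86, 98, 12]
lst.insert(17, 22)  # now [-6, -5, -5, 2, 4, 11, 23, 25, 25, 27, 29, 37, 69, 79, 83, 86, 98, 22, 12]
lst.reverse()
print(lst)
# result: [12, 22, 98, 86, 83, 79, 69, 37, 29, 27, 25, 25, 23, 11, 4, 2, -5, -5, -6]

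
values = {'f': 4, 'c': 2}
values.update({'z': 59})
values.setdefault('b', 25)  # 25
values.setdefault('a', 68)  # 68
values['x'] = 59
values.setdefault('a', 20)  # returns 68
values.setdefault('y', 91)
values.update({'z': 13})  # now {'f': 4, 'c': 2, 'z': 13, 'b': 25, 'a': 68, 'x': 59, 'y': 91}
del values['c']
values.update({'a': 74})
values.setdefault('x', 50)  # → 59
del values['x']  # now {'f': 4, 'z': 13, 'b': 25, 'a': 74, 'y': 91}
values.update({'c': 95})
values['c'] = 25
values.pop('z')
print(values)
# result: {'f': 4, 'b': 25, 'a': 74, 'y': 91, 'c': 25}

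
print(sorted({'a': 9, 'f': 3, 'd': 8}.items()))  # [('a', 9), ('d', 8), ('f', 3)]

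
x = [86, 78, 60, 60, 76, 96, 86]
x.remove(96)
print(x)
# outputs [86, 78, 60, 60, 76, 86]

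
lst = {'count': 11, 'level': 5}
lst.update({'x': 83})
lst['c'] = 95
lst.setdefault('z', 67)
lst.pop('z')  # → 67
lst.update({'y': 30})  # {'count': 11, 'level': 5, 'x': 83, 'c': 95, 'y': 30}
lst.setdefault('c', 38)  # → 95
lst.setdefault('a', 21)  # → 21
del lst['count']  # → {'level': 5, 'x': 83, 'c': 95, 'y': 30, 'a': 21}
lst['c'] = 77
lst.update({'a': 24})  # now {'level': 5, 'x': 83, 'c': 77, 'y': 30, 'a': 24}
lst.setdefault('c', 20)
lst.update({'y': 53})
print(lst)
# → {'level': 5, 'x': 83, 'c': 77, 'y': 53, 'a': 24}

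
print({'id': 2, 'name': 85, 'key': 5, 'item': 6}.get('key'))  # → 5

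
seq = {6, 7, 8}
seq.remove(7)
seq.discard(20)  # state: {6, 8}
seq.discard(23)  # {6, 8}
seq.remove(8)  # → {6}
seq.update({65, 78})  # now {6, 65, 78}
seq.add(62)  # {6, 62, 65, 78}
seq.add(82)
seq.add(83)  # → {6, 62, 65, 78, 82, 83}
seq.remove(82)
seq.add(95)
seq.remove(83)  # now {6, 62, 65, 78, 95}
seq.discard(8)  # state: {6, 62, 65, 78, 95}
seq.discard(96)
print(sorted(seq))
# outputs [6, 62, 65, 78, 95]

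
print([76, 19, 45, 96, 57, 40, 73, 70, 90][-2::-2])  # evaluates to [70, 40, 96, 19]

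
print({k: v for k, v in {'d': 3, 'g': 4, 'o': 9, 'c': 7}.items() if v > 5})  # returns {'o': 9, 'c': 7}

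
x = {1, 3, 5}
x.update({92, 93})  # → {1, 3, 5, 92, 93}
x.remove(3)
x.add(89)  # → {1, 5, 89, 92, 93}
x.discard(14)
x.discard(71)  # {1, 5, 89, 92, 93}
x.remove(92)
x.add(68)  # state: {1, 5, 68, 89, 93}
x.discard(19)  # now {1, 5, 68, 89, 93}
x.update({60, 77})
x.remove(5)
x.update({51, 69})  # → {1, 51, 60, 68, 69, 77, 89, 93}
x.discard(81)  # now {1, 51, 60, 68, 69, 77, 89, 93}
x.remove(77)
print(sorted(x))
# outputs [1, 51, 60, 68, 69, 89, 93]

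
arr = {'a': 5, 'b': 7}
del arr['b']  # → {'a': 5}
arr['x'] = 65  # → {'a': 5, 'x': 65}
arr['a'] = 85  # {'a': 85, 'x': 65}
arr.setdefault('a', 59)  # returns 85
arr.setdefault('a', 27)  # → 85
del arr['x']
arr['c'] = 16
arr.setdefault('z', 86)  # 86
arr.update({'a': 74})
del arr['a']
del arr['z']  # {'c': 16}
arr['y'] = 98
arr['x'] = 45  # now {'c': 16, 'y': 98, 'x': 45}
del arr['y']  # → {'c': 16, 'x': 45}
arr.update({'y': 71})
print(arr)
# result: {'c': 16, 'x': 45, 'y': 71}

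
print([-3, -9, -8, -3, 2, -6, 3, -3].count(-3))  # 3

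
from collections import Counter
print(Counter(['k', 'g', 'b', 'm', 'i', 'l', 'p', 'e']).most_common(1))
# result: [('k', 1)]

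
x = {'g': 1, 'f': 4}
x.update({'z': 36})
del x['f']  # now {'g': 1, 'z': 36}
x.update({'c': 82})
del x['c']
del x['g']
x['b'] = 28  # {'z': 36, 'b': 28}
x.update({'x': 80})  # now {'z': 36, 'b': 28, 'x': 80}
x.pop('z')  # 36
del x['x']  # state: {'b': 28}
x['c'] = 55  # {'b': 28, 'c': 55}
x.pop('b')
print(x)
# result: {'c': 55}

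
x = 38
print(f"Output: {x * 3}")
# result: Output: 114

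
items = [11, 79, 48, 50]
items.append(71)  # [11, 79, 48, 50, 71]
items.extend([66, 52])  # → [11, 79, 48, 50, 71, 66, 52]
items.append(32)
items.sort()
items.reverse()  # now [79, 71, 66, 52, 50, 48, 32, 11]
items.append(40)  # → [79, 71, 66, 52, 50, 48, 32, 11, 40]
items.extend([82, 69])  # [79, 71, 66, 52, 50, 48, 32, 11, 40, 82, 69]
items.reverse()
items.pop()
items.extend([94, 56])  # [69, 82, 40, 11, 32, 48, 50, 52, 66, 71, 94, 56]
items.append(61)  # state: [69, 82, 40, 11, 32, 48, 50, 52, 66, 71, 94, 56, 61]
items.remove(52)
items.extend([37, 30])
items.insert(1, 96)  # [69, 96, 82, 40, 11, 32, 48, 50, 66, 71, 94, 56, 61, 37, 30]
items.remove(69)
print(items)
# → [96, 82, 40, 11, 32, 48, 50, 66, 71, 94, 56, 61, 37, 30]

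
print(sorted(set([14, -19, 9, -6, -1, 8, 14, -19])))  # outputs [-19, -6, -1, 8, 9, 14]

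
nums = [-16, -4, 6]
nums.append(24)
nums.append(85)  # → [-16, -4, 6, 24, 85]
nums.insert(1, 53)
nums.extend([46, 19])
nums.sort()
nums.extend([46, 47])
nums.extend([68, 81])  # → [-16, -4, 6, 19, 24, 46, 53, 85, 46, 47, 68, 81]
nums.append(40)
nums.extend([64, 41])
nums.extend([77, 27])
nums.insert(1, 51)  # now [-16, 51, -4, 6, 19, 24, 46, 53, 85, 46, 47, 68, 81, 40, 64, 41, 77, 27]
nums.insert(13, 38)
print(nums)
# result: [-16, 51, -4, 6, 19, 24, 46, 53, 85, 46, 47, 68, 81, 38, 40, 64, 41, 77, 27]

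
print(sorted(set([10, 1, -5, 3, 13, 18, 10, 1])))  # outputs [-5, 1, 3, 10, 13, 18]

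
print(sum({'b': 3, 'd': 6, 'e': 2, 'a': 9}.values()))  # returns 20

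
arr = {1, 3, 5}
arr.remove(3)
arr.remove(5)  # {1}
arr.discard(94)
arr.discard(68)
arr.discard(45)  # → {1}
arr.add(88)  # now {1, 88}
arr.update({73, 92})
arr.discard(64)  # {1, 73, 88, 92}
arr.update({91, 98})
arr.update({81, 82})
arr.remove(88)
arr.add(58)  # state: {1, 58, 73, 81, 82, 91, 92, 98}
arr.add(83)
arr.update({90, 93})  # {1, 58, 73, 81, 82, 83, 90, 91, 92, 93, 98}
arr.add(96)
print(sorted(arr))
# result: [1, 58, 73, 81, 82, 83, 90, 91, 92, 93, 96, 98]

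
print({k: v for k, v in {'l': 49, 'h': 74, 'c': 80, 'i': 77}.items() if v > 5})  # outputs {'l': 49, 'h': 74, 'c': 80, 'i': 77}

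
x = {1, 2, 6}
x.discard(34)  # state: {1, 2, 6}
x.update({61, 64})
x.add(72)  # {1, 2, 6, 61, 64, 72}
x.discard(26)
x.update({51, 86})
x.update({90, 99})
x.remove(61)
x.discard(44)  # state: {1, 2, 6, 51, 64, 72, 86, 90, 99}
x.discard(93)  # {1, 2, 6, 51, 64, 72, 86, 90, 99}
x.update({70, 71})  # {1, 2, 6, 51, 64, 70, 71, 72, 86, 90, 99}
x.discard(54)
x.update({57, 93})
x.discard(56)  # {1, 2, 6, 51, 57, 64, 70, 71, 72, 86, 90, 93, 99}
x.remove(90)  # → {1, 2, 6, 51, 57, 64, 70, 71, 72, 86, 93, 99}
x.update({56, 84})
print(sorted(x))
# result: [1, 2, 6, 51, 56, 57, 64, 70, 71, 72, 84, 86, 93, 99]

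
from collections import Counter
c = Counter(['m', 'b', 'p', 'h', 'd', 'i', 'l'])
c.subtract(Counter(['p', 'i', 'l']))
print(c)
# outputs Counter({'m': 1, 'b': 1, 'h': 1, 'd': 1, 'p': 0, 'i': 0, 'l': 0})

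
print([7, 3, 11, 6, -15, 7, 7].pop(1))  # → 3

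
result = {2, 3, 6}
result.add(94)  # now {2, 3, 6, 94}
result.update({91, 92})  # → {2, 3, 6, 91, 92, 94}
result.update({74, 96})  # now {2, 3, 6, 74, 91, 92, 94, 96}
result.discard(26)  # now {2, 3, 6, 74, 91, 92, 94, 96}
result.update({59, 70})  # {2, 3, 6, 59, 70, 74, 91, 92, 94, 96}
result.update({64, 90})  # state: {2, 3, 6, 59, 64, 70, 74, 90, 91, 92, 94, 96}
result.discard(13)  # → {2, 3, 6, 59, 64, 70, 74, 90, 91, 92, 94, 96}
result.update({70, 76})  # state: {2, 3, 6, 59, 64, 70, 74, 76, 90, 91, 92, 94, 96}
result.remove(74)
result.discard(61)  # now {2, 3, 6, 59, 64, 70, 76, 90, 91, 92, 94, 96}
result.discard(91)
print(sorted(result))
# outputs [2, 3, 6, 59, 64, 70, 76, 90, 92, 94, 96]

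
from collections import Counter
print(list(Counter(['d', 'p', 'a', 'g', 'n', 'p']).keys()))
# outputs ['d', 'p', 'a', 'g', 'n']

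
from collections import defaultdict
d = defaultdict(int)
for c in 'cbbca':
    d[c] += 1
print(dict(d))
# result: {'c': 2, 'b': 2, 'a': 1}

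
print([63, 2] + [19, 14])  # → [63, 2, 19, 14]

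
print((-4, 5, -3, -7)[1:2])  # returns (5,)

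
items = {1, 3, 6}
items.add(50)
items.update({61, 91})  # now {1, 3, 6, 50, 61, 91}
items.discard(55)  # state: {1, 3, 6, 50, 61, 91}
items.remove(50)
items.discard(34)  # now {1, 3, 6, 61, 91}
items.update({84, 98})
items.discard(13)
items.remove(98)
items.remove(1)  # {3, 6, 61, 84, 91}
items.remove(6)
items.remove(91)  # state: {3, 61, 84}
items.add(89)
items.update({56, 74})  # {3, 56, 61, 74, 84, 89}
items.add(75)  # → {3, 56, 61, 74, 75, 84, 89}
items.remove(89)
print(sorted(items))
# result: [3, 56, 61, 74, 75, 84]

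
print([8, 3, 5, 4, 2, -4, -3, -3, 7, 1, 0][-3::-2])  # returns [7, -3, 2, 5, 8]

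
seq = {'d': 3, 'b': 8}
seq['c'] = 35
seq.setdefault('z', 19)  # 19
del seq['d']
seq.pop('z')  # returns 19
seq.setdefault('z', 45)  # 45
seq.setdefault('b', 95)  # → 8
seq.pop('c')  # 35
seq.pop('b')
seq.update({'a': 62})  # {'z': 45, 'a': 62}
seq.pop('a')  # 62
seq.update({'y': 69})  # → {'z': 45, 'y': 69}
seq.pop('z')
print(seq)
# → {'y': 69}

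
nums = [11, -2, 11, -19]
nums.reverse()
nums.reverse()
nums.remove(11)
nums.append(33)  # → [-2, 11, -19, 33]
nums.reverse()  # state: [33, -19, 11, -2]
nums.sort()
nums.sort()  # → [-19, -2, 11, 33]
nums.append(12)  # [-19, -2, 11, 33, 12]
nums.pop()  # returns 12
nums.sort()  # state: [-19, -2, 11, 33]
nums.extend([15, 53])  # [-19, -2, 11, 33, 15, 53]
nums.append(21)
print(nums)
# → [-19, -2, 11, 33, 15, 53, 21]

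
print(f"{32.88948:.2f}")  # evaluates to 32.89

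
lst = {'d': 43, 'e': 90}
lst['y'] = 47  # {'d': 43, 'e': 90, 'y': 47}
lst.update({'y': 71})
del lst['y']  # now {'d': 43, 'e': 90}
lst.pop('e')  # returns 90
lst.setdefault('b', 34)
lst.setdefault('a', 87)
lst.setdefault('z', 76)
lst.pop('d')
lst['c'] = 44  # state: {'b': 34, 'a': 87, 'z': 76, 'c': 44}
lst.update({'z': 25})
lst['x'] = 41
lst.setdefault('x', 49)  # 41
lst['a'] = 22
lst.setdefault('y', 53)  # 53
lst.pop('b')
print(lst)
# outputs {'a': 22, 'z': 25, 'c': 44, 'x': 41, 'y': 53}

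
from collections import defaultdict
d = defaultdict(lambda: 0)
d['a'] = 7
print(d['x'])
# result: 0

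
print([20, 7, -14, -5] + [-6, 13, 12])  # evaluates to [20, 7, -14, -5, -6, 13, 12]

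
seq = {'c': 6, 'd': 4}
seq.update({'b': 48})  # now {'c': 6, 'd': 4, 'b': 48}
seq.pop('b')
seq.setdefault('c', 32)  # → 6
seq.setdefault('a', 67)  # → 67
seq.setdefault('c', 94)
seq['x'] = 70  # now {'c': 6, 'd': 4, 'a': 67, 'x': 70}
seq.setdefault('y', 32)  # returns 32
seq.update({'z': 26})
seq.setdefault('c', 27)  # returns 6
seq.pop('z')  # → 26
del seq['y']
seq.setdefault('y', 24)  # 24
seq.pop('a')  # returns 67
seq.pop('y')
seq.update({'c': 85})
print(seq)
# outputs {'c': 85, 'd': 4, 'x': 70}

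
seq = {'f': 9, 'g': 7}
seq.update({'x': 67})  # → {'f': 9, 'g': 7, 'x': 67}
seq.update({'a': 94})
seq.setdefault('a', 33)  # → 94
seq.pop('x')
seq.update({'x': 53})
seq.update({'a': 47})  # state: {'f': 9, 'g': 7, 'a': 47, 'x': 53}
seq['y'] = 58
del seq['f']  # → {'g': 7, 'a': 47, 'x': 53, 'y': 58}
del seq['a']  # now {'g': 7, 'x': 53, 'y': 58}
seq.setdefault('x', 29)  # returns 53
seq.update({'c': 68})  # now {'g': 7, 'x': 53, 'y': 58, 'c': 68}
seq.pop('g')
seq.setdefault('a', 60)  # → 60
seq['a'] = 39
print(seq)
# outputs {'x': 53, 'y': 58, 'c': 68, 'a': 39}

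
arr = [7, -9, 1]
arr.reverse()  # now [1, -9, 7]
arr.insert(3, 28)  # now [1, -9, 7, 28]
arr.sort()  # [-9, 1, 7, 28]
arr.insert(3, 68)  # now [-9, 1, 7, 68, 28]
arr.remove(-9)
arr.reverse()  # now [28, 68, 7, 1]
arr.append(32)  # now [28, 68, 7, 1, 32]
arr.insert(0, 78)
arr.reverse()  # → [32, 1, 7, 68, 28, 78]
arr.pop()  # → 78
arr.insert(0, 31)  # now [31, 32, 1, 7, 68, 28]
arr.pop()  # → 28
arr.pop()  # 68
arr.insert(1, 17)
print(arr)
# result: [31, 17, 32, 1, 7]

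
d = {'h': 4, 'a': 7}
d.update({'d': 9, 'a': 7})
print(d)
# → {'h': 4, 'a': 7, 'd': 9}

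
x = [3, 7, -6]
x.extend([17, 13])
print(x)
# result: [3, 7, -6, 17, 13]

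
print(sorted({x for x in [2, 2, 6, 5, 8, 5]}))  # [2, 5, 6, 8]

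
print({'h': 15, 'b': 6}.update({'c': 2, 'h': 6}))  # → None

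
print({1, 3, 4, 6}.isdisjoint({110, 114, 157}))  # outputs True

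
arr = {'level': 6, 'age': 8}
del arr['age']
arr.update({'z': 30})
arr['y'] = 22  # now {'level': 6, 'z': 30, 'y': 22}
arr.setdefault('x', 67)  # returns 67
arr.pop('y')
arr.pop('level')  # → 6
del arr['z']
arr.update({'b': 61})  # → {'x': 67, 'b': 61}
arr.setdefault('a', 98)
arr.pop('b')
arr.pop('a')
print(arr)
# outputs {'x': 67}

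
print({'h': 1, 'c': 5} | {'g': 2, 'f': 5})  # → {'h': 1, 'c': 5, 'g': 2, 'f': 5}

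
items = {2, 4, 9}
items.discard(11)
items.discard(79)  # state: {2, 4, 9}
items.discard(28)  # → {2, 4, 9}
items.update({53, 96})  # {2, 4, 9, 53, 96}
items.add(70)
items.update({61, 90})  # {2, 4, 9, 53, 61, 70, 90, 96}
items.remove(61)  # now {2, 4, 9, 53, 70, 90, 96}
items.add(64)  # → {2, 4, 9, 53, 64, 70, 90, 96}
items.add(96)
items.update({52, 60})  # {2, 4, 9, 52, 53, 60, 64, 70, 90, 96}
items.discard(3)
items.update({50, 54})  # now {2, 4, 9, 50, 52, 53, 54, 60, 64, 70, 90, 96}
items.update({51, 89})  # {2, 4, 9, 50, 51, 52, 53, 54, 60, 64, 70, 89, 90, 96}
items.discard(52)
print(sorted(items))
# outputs [2, 4, 9, 50, 51, 53, 54, 60, 64, 70, 89, 90, 96]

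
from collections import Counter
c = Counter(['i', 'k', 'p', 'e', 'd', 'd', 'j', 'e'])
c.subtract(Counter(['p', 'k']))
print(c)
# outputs Counter({'e': 2, 'd': 2, 'i': 1, 'j': 1, 'k': 0, 'p': 0})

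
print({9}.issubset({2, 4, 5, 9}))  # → True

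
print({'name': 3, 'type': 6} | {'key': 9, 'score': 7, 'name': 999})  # {'name': 999, 'type': 6, 'key': 9, 'score': 7}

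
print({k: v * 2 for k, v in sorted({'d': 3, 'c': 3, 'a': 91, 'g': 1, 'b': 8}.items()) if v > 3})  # {'a': 182, 'b': 16}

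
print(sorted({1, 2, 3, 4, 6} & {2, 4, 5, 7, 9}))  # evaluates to [2, 4]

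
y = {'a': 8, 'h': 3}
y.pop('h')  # 3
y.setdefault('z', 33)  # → 33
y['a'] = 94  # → {'a': 94, 'z': 33}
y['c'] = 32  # {'a': 94, 'z': 33, 'c': 32}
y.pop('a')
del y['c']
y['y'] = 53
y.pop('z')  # 33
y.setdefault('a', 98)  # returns 98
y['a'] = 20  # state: {'y': 53, 'a': 20}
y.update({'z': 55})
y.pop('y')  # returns 53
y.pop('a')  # 20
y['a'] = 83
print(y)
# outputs {'z': 55, 'a': 83}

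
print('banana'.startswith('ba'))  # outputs True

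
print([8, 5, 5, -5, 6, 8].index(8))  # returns 0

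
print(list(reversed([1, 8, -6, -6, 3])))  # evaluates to [3, -6, -6, 8, 1]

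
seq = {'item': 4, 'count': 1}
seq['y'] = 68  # {'item': 4, 'count': 1, 'y': 68}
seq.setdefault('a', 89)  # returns 89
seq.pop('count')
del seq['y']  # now {'item': 4, 'a': 89}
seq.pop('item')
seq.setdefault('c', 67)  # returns 67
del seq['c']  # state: {'a': 89}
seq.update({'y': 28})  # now {'a': 89, 'y': 28}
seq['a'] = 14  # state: {'a': 14, 'y': 28}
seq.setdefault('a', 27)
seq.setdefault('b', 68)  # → 68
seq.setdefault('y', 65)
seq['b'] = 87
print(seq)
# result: {'a': 14, 'y': 28, 'b': 87}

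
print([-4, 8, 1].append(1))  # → None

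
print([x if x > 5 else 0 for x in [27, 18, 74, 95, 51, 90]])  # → [27, 18, 74, 95, 51, 90]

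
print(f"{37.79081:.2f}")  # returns 37.79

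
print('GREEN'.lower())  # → green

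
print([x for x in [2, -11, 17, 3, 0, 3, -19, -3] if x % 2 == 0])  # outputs [2, 0]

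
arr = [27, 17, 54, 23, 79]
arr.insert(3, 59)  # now [27, 17, 54, 59, 23, 79]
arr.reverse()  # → [79, 23, 59, 54, 17, 27]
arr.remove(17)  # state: [79, 23, 59, 54, 27]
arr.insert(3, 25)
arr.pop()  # 27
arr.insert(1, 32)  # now [79, 32, 23, 59, 25, 54]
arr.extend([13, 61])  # [79, 32, 23, 59, 25, 54, 13, 61]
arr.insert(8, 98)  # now [79, 32, 23, 59, 25, 54, 13, 61, 98]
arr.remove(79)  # [32, 23, 59, 25, 54, 13, 61, 98]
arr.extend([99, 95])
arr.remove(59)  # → [32, 23, 25, 54, 13, 61, 98, 99, 95]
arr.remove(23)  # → [32, 25, 54, 13, 61, 98, 99, 95]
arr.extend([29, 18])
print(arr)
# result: [32, 25, 54, 13, 61, 98, 99, 95, 29, 18]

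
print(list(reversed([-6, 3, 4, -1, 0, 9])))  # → [9, 0, -1, 4, 3, -6]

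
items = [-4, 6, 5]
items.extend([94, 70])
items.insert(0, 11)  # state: [11, -4, 6, 5, 94, 70]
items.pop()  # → 70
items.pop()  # 94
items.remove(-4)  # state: [11, 6, 5]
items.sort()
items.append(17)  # [5, 6, 11, 17]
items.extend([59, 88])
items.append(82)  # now [5, 6, 11, 17, 59, 88, 82]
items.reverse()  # [82, 88, 59, 17, 11, 6, 5]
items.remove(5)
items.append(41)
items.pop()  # 41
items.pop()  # 6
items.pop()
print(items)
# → [82, 88, 59, 17]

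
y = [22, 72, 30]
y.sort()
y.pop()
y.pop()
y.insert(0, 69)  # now [69, 22]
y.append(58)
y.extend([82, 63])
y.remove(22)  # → [69, 58, 82, 63]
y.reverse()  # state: [63, 82, 58, 69]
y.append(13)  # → [63, 82, 58, 69, 13]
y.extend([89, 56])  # [63, 82, 58, 69, 13, 89, 56]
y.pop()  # 56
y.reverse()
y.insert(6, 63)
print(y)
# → [89, 13, 69, 58, 82, 63, 63]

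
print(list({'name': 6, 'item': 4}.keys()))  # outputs ['name', 'item']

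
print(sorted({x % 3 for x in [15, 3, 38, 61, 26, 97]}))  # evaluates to [0, 1, 2]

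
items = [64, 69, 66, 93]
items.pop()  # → 93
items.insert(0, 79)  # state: [79, 64, 69, 66]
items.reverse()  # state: [66, 69, 64, 79]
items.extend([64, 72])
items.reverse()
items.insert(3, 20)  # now [72, 64, 79, 20, 64, 69, 66]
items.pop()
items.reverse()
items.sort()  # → [20, 64, 64, 69, 72, 79]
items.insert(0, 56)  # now [56, 20, 64, 64, 69, 72, 79]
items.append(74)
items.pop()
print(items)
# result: [56, 20, 64, 64, 69, 72, 79]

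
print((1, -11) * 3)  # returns (1, -11, 1, -11, 1, -11)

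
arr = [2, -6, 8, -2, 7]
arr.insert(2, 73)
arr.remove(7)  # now [2, -6, 73, 8, -2]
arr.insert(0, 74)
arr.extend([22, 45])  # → [74, 2, -6, 73, 8, -2, 22, 45]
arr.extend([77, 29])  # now [74, 2, -6, 73, 8, -2, 22, 45, 77, 29]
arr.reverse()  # [29, 77, 45, 22, -2, 8, 73, -6, 2, 74]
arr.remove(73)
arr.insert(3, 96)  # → [29, 77, 45, 96, 22, -2, 8, -6, 2, 74]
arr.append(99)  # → [29, 77, 45, 96, 22, -2, 8, -6, 2, 74, 99]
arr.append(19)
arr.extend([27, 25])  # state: [29, 77, 45, 96, 22, -2, 8, -6, 2, 74, 99, 19, 27, 25]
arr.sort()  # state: [-6, -2, 2, 8, 19, 22, 25, 27, 29, 45, 74, 77, 96, 99]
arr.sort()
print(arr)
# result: [-6, -2, 2, 8, 19, 22, 25, 27, 29, 45, 74, 77, 96, 99]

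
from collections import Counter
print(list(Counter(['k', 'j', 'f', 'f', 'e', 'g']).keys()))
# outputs ['k', 'j', 'f', 'e', 'g']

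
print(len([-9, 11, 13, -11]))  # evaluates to 4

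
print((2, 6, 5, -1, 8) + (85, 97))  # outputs (2, 6, 5, -1, 8, 85, 97)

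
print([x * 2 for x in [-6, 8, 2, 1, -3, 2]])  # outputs [-12, 16, 4, 2, -6, 4]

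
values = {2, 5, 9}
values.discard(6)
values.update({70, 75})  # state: {2, 5, 9, 70, 75}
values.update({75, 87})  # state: {2, 5, 9, 70, 75, 87}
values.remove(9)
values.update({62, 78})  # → {2, 5, 62, 70, 75, 78, 87}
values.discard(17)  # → {2, 5, 62, 70, 75, 78, 87}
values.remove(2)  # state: {5, 62, 70, 75, 78, 87}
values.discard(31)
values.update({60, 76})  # {5, 60, 62, 70, 75, 76, 78, 87}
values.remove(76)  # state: {5, 60, 62, 70, 75, 78, 87}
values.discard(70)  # {5, 60, 62, 75, 78, 87}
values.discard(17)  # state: {5, 60, 62, 75, 78, 87}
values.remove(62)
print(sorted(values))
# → [5, 60, 75, 78, 87]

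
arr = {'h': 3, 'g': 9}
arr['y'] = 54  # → {'h': 3, 'g': 9, 'y': 54}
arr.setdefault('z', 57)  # 57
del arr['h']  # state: {'g': 9, 'y': 54, 'z': 57}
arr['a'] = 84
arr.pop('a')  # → 84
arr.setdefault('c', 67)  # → 67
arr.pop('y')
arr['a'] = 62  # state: {'g': 9, 'z': 57, 'c': 67, 'a': 62}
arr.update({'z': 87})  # {'g': 9, 'z': 87, 'c': 67, 'a': 62}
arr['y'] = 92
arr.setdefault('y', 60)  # 92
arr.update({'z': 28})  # {'g': 9, 'z': 28, 'c': 67, 'a': 62, 'y': 92}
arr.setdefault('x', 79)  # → 79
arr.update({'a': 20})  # {'g': 9, 'z': 28, 'c': 67, 'a': 20, 'y': 92, 'x': 79}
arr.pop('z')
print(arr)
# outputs {'g': 9, 'c': 67, 'a': 20, 'y': 92, 'x': 79}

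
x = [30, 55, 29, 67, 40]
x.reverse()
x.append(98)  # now [40, 67, 29, 55, 30, 98]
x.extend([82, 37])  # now [40, 67, 29, 55, 30, 98, 82, 37]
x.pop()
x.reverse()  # [82, 98, 30, 55, 29, 67, 40]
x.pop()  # 40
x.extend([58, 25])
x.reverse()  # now [25, 58, 67, 29, 55, 30, 98, 82]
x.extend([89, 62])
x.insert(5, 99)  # [25, 58, 67, 29, 55, 99, 30, 98, 82, 89, 62]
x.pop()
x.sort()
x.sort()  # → [25, 29, 30, 55, 58, 67, 82, 89, 98, 99]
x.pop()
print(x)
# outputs [25, 29, 30, 55, 58, 67, 82, 89, 98]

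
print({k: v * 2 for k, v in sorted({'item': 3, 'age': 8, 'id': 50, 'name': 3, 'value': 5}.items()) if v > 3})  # {'age': 16, 'id': 100, 'value': 10}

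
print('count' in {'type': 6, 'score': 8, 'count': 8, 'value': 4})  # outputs True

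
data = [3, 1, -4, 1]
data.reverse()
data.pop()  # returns 3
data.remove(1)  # [-4, 1]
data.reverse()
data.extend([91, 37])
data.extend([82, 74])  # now [1, -4, 91, 37, 82, 74]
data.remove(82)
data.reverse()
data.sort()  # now [-4, 1, 37, 74, 91]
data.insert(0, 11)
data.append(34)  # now [11, -4, 1, 37, 74, 91, 34]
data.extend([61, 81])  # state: [11, -4, 1, 37, 74, 91, 34, 61, 81]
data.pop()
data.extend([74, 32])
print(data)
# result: [11, -4, 1, 37, 74, 91, 34, 61, 74, 32]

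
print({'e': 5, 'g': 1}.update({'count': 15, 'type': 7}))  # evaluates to None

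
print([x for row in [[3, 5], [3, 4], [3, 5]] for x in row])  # [3, 5, 3, 4, 3, 5]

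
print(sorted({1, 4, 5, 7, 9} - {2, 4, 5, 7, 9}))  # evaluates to [1]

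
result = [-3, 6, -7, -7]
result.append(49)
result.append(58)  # [-3, 6, -7, -7, 49, 58]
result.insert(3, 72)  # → [-3, 6, -7, 72, -7, 49, 58]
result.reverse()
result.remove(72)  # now [58, 49, -7, -7, 6, -3]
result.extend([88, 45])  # [58, 49, -7, -7, 6, -3, 88, 45]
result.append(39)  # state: [58, 49, -7, -7, 6, -3, 88, 45, 39]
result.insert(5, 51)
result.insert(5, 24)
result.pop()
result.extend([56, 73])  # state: [58, 49, -7, -7, 6, 24, 51, -3, 88, 45, 56, 73]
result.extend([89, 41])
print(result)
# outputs [58, 49, -7, -7, 6, 24, 51, -3, 88, 45, 56, 73, 89, 41]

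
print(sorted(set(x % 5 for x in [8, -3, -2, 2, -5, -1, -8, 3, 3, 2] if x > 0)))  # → [2, 3]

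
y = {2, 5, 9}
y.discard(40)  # {2, 5, 9}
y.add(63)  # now {2, 5, 9, 63}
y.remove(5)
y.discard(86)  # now {2, 9, 63}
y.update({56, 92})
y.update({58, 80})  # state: {2, 9, 56, 58, 63, 80, 92}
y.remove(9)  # {2, 56, 58, 63, 80, 92}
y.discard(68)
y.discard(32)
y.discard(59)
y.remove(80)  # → {2, 56, 58, 63, 92}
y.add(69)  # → {2, 56, 58, 63, 69, 92}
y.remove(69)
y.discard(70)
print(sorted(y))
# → [2, 56, 58, 63, 92]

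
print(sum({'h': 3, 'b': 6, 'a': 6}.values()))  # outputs 15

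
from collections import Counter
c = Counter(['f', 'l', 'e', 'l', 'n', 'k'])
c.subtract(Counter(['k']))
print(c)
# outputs Counter({'l': 2, 'f': 1, 'e': 1, 'n': 1, 'k': 0})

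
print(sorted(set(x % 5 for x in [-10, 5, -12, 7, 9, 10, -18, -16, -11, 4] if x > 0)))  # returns [0, 2, 4]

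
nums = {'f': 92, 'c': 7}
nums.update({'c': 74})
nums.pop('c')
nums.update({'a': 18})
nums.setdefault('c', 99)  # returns 99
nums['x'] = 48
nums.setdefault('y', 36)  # 36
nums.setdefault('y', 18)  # 36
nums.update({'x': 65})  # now {'f': 92, 'a': 18, 'c': 99, 'x': 65, 'y': 36}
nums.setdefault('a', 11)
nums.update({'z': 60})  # {'f': 92, 'a': 18, 'c': 99, 'x': 65, 'y': 36, 'z': 60}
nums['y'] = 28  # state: {'f': 92, 'a': 18, 'c': 99, 'x': 65, 'y': 28, 'z': 60}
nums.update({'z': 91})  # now {'f': 92, 'a': 18, 'c': 99, 'x': 65, 'y': 28, 'z': 91}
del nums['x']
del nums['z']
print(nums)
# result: {'f': 92, 'a': 18, 'c': 99, 'y': 28}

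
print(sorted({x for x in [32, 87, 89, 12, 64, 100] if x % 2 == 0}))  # [12, 32, 64, 100]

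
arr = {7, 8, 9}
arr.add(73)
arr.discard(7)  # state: {8, 9, 73}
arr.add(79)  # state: {8, 9, 73, 79}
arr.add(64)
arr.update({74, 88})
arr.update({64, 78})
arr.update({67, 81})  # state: {8, 9, 64, 67, 73, 74, 78, 79, 81, 88}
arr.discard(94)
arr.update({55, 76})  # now {8, 9, 55, 64, 67, 73, 74, 76, 78, 79, 81, 88}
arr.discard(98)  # {8, 9, 55, 64, 67, 73, 74, 76, 78, 79, 81, 88}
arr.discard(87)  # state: {8, 9, 55, 64, 67, 73, 74, 76, 78, 79, 81, 88}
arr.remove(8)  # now {9, 55, 64, 67, 73, 74, 76, 78, 79, 81, 88}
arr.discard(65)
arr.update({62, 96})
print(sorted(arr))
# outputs [9, 55, 62, 64, 67, 73, 74, 76, 78, 79, 81, 88, 96]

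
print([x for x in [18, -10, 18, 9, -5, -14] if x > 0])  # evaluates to [18, 18, 9]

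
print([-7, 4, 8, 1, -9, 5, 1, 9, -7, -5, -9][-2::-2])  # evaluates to [-5, 9, 5, 1, 4]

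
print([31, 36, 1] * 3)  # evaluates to [31, 36, 1, 31, 36, 1, 31, 36, 1]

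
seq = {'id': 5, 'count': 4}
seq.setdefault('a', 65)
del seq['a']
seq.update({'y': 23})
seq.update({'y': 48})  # {'id': 5, 'count': 4, 'y': 48}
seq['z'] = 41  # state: {'id': 5, 'count': 4, 'y': 48, 'z': 41}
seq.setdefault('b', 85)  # 85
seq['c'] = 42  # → {'id': 5, 'count': 4, 'y': 48, 'z': 41, 'b': 85, 'c': 42}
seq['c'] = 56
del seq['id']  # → {'count': 4, 'y': 48, 'z': 41, 'b': 85, 'c': 56}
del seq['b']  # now {'count': 4, 'y': 48, 'z': 41, 'c': 56}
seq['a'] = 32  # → {'count': 4, 'y': 48, 'z': 41, 'c': 56, 'a': 32}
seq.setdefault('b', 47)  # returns 47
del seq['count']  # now {'y': 48, 'z': 41, 'c': 56, 'a': 32, 'b': 47}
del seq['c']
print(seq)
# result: {'y': 48, 'z': 41, 'a': 32, 'b': 47}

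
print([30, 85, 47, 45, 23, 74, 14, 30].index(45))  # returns 3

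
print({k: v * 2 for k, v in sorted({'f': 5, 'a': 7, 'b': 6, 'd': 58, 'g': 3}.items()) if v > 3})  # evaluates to {'a': 14, 'b': 12, 'd': 116, 'f': 10}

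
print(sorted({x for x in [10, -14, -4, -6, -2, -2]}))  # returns [-14, -6, -4, -2, 10]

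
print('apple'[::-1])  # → elppa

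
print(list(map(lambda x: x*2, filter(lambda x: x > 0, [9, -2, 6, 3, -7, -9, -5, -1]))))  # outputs [18, 12, 6]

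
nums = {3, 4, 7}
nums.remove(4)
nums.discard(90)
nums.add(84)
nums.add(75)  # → {3, 7, 75, 84}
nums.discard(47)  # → {3, 7, 75, 84}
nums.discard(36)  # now {3, 7, 75, 84}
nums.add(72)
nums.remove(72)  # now {3, 7, 75, 84}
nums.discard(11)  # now {3, 7, 75, 84}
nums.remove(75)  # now {3, 7, 84}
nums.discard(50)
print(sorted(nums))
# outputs [3, 7, 84]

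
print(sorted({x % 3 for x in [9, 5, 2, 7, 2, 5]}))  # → [0, 1, 2]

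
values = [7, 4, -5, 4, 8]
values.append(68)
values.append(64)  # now [7, 4, -5, 4, 8, 68, 64]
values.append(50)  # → [7, 4, -5, 4, 8, 68, 64, 50]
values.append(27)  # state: [7, 4, -5, 4, 8, 68, 64, 50, 27]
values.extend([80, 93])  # [7, 4, -5, 4, 8, 68, 64, 50, 27, 80, 93]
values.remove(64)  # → [7, 4, -5, 4, 8, 68, 50, 27, 80, 93]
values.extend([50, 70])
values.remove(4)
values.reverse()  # [70, 50, 93, 80, 27, 50, 68, 8, 4, -5, 7]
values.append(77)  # [70, 50, 93, 80, 27, 50, 68, 8, 4, -5, 7, 77]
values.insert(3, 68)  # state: [70, 50, 93, 68, 80, 27, 50, 68, 8, 4, -5, 7, 77]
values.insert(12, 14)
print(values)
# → [70, 50, 93, 68, 80, 27, 50, 68, 8, 4, -5, 7, 14, 77]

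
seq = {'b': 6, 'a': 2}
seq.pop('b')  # 6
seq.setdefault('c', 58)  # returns 58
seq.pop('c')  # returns 58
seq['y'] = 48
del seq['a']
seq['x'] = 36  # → {'y': 48, 'x': 36}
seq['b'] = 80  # {'y': 48, 'x': 36, 'b': 80}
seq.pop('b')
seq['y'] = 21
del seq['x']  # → {'y': 21}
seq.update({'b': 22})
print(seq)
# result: {'y': 21, 'b': 22}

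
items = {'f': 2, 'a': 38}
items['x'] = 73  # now {'f': 2, 'a': 38, 'x': 73}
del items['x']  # {'f': 2, 'a': 38}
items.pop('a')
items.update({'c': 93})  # {'f': 2, 'c': 93}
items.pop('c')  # 93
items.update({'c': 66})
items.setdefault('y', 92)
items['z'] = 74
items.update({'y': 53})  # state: {'f': 2, 'c': 66, 'y': 53, 'z': 74}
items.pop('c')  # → 66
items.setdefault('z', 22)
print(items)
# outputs {'f': 2, 'y': 53, 'z': 74}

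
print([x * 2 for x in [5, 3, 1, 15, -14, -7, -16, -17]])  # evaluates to [10, 6, 2, 30, -28, -14, -32, -34]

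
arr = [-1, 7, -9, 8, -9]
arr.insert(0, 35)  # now [35, -1, 7, -9, 8, -9]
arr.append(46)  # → [35, -1, 7, -9, 8, -9, 46]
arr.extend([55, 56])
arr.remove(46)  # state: [35, -1, 7, -9, 8, -9, 55, 56]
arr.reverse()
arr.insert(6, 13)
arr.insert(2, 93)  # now [56, 55, 93, -9, 8, -9, 7, 13, -1, 35]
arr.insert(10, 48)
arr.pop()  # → 48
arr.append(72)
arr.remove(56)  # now [55, 93, -9, 8, -9, 7, 13, -1, 35, 72]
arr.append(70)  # [55, 93, -9, 8, -9, 7, 13, -1, 35, 72, 70]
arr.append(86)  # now [55, 93, -9, 8, -9, 7, 13, -1, 35, 72, 70, 86]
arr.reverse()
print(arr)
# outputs [86, 70, 72, 35, -1, 13, 7, -9, 8, -9, 93, 55]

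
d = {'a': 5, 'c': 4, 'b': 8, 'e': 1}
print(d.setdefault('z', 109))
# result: 109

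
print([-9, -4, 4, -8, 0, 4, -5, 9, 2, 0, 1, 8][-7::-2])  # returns [4, -8, -4]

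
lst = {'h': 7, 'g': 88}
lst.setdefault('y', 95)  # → 95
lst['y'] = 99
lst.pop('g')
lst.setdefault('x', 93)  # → 93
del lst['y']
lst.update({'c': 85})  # {'h': 7, 'x': 93, 'c': 85}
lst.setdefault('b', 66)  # 66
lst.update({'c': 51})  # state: {'h': 7, 'x': 93, 'c': 51, 'b': 66}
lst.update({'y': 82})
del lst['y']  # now {'h': 7, 'x': 93, 'c': 51, 'b': 66}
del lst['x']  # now {'h': 7, 'c': 51, 'b': 66}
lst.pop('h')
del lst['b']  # {'c': 51}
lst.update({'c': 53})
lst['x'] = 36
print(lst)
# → {'c': 53, 'x': 36}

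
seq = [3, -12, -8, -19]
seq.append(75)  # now [3, -12, -8, -19, 75]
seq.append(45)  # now [3, -12, -8, -19, 75, 45]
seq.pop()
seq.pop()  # 75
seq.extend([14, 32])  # [3, -12, -8, -19, 14, 32]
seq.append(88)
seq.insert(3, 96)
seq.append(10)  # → [3, -12, -8, 96, -19, 14, 32, 88, 10]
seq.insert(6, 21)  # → [3, -12, -8, 96, -19, 14, 21, 32, 88, 10]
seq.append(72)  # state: [3, -12, -8, 96, -19, 14, 21, 32, 88, 10, 72]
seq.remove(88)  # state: [3, -12, -8, 96, -19, 14, 21, 32, 10, 72]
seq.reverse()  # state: [72, 10, 32, 21, 14, -19, 96, -8, -12, 3]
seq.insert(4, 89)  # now [72, 10, 32, 21, 89, 14, -19, 96, -8, -12, 3]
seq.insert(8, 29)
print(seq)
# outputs [72, 10, 32, 21, 89, 14, -19, 96, 29, -8, -12, 3]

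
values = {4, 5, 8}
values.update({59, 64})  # {4, 5, 8, 59, 64}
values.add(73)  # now {4, 5, 8, 59, 64, 73}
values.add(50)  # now {4, 5, 8, 50, 59, 64, 73}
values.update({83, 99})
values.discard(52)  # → {4, 5, 8, 50, 59, 64, 73, 83, 99}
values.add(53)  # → {4, 5, 8, 50, 53, 59, 64, 73, 83, 99}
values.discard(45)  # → {4, 5, 8, 50, 53, 59, 64, 73, 83, 99}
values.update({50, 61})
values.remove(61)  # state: {4, 5, 8, 50, 53, 59, 64, 73, 83, 99}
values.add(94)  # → {4, 5, 8, 50, 53, 59, 64, 73, 83, 94, 99}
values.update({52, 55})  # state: {4, 5, 8, 50, 52, 53, 55, 59, 64, 73, 83, 94, 99}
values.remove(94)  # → {4, 5, 8, 50, 52, 53, 55, 59, 64, 73, 83, 99}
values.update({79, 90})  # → {4, 5, 8, 50, 52, 53, 55, 59, 64, 73, 79, 83, 90, 99}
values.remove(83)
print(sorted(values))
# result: [4, 5, 8, 50, 52, 53, 55, 59, 64, 73, 79, 90, 99]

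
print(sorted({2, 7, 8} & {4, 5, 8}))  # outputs [8]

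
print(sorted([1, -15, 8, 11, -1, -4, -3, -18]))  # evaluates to [-18, -15, -4, -3, -1, 1, 8, 11]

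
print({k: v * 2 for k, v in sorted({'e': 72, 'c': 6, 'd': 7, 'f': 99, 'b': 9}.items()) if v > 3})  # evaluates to {'b': 18, 'c': 12, 'd': 14, 'e': 144, 'f': 198}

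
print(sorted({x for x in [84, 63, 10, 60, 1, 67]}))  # [1, 10, 60, 63, 67, 84]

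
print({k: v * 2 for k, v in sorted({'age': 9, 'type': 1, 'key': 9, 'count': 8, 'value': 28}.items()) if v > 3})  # {'age': 18, 'count': 16, 'key': 18, 'value': 56}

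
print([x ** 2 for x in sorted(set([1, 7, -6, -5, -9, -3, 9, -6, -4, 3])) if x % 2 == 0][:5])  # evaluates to [36, 16]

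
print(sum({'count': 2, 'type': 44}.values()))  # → 46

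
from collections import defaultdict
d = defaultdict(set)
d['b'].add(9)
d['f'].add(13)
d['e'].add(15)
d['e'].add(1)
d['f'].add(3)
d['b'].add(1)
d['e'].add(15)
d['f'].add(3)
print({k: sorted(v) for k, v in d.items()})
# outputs {'b': [1, 9], 'f': [3, 13], 'e': [1, 15]}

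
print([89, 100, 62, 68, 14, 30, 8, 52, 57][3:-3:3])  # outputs [68]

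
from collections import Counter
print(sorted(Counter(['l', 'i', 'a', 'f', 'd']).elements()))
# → ['a', 'd', 'f', 'i', 'l']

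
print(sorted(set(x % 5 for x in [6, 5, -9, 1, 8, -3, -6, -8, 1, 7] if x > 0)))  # [0, 1, 2, 3]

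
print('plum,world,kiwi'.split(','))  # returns ['plum', 'world', 'kiwi']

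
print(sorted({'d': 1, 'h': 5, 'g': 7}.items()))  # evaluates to [('d', 1), ('g', 7), ('h', 5)]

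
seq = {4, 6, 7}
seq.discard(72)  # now {4, 6, 7}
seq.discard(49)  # {4, 6, 7}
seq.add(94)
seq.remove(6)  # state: {4, 7, 94}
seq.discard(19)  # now {4, 7, 94}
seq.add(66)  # {4, 7, 66, 94}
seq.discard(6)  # {4, 7, 66, 94}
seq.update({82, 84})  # {4, 7, 66, 82, 84, 94}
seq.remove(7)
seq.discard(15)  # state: {4, 66, 82, 84, 94}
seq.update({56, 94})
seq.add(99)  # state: {4, 56, 66, 82, 84, 94, 99}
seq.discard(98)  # {4, 56, 66, 82, 84, 94, 99}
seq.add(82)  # {4, 56, 66, 82, 84, 94, 99}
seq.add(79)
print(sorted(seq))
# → [4, 56, 66, 79, 82, 84, 94, 99]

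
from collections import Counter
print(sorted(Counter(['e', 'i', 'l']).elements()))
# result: ['e', 'i', 'l']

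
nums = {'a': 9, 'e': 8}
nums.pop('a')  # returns 9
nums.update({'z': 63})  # {'e': 8, 'z': 63}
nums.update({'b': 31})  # {'e': 8, 'z': 63, 'b': 31}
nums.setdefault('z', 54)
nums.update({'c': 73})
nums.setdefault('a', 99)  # 99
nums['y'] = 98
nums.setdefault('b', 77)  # 31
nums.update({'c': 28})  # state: {'e': 8, 'z': 63, 'b': 31, 'c': 28, 'a': 99, 'y': 98}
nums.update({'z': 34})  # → {'e': 8, 'z': 34, 'b': 31, 'c': 28, 'a': 99, 'y': 98}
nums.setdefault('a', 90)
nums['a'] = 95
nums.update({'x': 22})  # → {'e': 8, 'z': 34, 'b': 31, 'c': 28, 'a': 95, 'y': 98, 'x': 22}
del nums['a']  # {'e': 8, 'z': 34, 'b': 31, 'c': 28, 'y': 98, 'x': 22}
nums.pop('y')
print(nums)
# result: {'e': 8, 'z': 34, 'b': 31, 'c': 28, 'x': 22}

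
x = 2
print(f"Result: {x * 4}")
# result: Result: 8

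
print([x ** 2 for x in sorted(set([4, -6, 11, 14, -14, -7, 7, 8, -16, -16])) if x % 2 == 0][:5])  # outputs [256, 196, 36, 16, 64]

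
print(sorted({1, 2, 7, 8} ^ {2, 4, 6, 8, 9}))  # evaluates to [1, 4, 6, 7, 9]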